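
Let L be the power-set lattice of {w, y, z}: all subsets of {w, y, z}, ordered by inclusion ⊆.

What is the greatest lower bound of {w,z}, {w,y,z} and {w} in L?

Common lower bounds of {{w,z}, {w,y,z}, {w}}: {w}, ∅.
The greatest among these is {w}.

{w}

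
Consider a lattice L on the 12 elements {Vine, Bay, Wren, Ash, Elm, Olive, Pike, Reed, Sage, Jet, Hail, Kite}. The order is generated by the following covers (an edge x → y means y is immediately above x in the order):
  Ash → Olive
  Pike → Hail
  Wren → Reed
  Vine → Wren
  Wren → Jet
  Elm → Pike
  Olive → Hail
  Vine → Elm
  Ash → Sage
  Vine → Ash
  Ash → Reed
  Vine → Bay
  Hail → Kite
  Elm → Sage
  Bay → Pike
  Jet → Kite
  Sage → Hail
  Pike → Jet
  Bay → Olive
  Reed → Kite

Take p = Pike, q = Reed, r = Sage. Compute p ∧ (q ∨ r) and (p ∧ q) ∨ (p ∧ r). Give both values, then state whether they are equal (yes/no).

q ∨ r = Kite, so p ∧ (q ∨ r) = Pike ∧ Kite = Pike.
p ∧ q = Vine and p ∧ r = Elm, so (p ∧ q) ∨ (p ∧ r) = Vine ∨ Elm = Elm.
Equal: no.

Pike; Elm; no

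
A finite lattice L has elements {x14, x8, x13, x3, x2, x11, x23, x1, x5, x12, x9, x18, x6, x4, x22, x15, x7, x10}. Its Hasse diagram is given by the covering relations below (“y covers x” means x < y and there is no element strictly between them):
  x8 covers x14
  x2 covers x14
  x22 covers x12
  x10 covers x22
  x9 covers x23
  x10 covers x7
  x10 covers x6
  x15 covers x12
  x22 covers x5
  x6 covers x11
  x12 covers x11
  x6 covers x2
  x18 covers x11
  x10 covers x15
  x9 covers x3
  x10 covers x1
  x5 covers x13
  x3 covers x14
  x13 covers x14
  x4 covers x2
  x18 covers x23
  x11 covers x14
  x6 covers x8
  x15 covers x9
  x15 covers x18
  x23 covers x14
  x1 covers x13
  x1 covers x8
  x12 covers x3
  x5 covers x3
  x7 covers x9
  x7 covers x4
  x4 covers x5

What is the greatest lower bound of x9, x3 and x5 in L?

x3

Common lower bounds of {x9, x3, x5}: x14, x3.
The greatest among these is x3.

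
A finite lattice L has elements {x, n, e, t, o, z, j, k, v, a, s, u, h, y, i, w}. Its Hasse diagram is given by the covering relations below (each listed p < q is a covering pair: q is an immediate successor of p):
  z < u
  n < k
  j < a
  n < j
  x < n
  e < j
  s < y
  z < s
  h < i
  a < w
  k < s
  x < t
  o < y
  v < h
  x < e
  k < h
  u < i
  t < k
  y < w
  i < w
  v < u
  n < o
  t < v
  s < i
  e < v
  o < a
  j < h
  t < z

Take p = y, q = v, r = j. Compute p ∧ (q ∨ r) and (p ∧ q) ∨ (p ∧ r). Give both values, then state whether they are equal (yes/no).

q ∨ r = h, so p ∧ (q ∨ r) = y ∧ h = k.
p ∧ q = t and p ∧ r = n, so (p ∧ q) ∨ (p ∧ r) = t ∨ n = k.
Equal: yes.

k; k; yes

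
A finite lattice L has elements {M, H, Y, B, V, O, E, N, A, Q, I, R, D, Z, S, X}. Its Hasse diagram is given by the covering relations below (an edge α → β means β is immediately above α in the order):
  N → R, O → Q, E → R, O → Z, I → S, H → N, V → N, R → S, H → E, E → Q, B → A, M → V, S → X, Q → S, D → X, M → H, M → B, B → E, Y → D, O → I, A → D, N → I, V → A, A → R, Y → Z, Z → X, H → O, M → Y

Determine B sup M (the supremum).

Common upper bounds of {B, M}: A, B, D, E, Q, R, S, X.
The least among these is B.

B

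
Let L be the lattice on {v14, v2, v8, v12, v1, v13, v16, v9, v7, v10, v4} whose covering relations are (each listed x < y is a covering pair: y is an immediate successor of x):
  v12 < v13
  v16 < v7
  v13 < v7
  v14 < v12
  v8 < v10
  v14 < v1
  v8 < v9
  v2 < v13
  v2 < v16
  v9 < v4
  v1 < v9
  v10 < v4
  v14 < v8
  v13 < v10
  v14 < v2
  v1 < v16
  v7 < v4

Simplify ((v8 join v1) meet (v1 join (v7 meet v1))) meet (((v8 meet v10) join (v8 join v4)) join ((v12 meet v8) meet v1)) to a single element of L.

v1

v8 ∨ v1 = v9
v7 ∧ v1 = v1
v1 ∨ v1 = v1
v9 ∧ v1 = v1
v8 ∧ v10 = v8
v8 ∨ v4 = v4
v8 ∨ v4 = v4
v12 ∧ v8 = v14
v14 ∧ v1 = v14
v4 ∨ v14 = v4
v1 ∧ v4 = v1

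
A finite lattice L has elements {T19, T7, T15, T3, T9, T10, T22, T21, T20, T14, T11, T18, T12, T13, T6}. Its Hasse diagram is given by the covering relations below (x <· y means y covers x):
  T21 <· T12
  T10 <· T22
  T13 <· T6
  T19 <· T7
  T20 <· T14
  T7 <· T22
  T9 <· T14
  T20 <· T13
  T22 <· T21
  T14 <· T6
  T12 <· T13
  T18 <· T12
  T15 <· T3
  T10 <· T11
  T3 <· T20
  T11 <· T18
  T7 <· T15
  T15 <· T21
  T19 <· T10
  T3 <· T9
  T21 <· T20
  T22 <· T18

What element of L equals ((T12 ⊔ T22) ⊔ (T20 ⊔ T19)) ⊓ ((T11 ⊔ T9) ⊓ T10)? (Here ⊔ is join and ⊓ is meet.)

T12 ∨ T22 = T12
T20 ∨ T19 = T20
T12 ∨ T20 = T13
T11 ∨ T9 = T6
T6 ∧ T10 = T10
T13 ∧ T10 = T10

T10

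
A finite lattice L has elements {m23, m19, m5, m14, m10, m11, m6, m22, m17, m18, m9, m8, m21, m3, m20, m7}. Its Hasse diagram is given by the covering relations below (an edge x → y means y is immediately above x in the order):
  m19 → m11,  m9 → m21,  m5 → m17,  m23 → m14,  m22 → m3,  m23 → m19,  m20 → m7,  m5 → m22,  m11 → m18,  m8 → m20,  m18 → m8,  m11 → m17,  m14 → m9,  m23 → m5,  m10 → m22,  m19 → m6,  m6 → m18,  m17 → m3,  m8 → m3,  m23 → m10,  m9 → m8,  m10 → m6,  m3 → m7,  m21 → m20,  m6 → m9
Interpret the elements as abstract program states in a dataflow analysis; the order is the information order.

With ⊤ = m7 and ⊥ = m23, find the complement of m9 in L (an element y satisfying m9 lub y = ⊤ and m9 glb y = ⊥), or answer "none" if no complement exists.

For every candidate y, either m9 ∨ y ≠ m7 or m9 ∧ y ≠ m23; no complement exists.

none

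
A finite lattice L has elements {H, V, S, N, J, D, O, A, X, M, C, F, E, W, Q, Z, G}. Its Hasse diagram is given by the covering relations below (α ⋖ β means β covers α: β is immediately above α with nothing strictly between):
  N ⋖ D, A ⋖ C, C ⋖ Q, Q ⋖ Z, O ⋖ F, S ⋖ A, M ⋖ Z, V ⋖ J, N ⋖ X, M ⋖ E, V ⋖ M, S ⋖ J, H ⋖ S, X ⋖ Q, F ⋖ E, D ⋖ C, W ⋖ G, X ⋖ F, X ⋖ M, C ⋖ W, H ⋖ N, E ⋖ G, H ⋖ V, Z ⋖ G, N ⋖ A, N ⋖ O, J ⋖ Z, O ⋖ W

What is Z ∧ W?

Common lower bounds of {Z, W}: A, C, D, H, N, S.
The greatest among these is C.

C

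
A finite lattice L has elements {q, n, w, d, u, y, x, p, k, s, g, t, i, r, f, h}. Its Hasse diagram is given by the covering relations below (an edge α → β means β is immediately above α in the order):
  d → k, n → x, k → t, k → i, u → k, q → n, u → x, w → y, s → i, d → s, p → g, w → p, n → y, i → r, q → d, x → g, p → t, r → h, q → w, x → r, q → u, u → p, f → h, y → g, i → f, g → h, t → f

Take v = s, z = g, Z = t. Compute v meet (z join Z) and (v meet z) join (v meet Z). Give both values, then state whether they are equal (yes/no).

z join Z = h, so v meet (z join Z) = s meet h = s.
v meet z = q and v meet Z = d, so (v meet z) join (v meet Z) = q join d = d.
Equal: no.

s; d; no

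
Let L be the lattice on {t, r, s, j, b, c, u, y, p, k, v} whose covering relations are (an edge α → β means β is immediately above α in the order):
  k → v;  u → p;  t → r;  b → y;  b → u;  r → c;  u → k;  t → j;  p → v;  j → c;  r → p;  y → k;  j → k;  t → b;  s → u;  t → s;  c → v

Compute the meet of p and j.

t

Common lower bounds of {p, j}: t.
The greatest among these is t.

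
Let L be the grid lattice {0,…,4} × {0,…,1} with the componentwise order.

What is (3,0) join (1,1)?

Common upper bounds of {(3,0), (1,1)}: (3,1), (4,1).
The least among these is (3,1).

(3,1)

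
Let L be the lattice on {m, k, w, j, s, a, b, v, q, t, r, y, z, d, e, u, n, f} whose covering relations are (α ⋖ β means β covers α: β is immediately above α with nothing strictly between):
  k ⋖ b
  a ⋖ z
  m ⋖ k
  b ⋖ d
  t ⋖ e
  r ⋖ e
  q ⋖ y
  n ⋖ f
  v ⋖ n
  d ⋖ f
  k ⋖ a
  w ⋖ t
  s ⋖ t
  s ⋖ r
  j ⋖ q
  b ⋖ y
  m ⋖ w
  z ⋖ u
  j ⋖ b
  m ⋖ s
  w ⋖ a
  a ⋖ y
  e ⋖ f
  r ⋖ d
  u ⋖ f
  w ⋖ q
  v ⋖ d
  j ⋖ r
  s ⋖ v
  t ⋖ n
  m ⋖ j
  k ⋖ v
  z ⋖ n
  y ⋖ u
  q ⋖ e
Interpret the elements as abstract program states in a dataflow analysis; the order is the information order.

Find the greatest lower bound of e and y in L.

Common lower bounds of {e, y}: j, m, q, w.
The greatest among these is q.

q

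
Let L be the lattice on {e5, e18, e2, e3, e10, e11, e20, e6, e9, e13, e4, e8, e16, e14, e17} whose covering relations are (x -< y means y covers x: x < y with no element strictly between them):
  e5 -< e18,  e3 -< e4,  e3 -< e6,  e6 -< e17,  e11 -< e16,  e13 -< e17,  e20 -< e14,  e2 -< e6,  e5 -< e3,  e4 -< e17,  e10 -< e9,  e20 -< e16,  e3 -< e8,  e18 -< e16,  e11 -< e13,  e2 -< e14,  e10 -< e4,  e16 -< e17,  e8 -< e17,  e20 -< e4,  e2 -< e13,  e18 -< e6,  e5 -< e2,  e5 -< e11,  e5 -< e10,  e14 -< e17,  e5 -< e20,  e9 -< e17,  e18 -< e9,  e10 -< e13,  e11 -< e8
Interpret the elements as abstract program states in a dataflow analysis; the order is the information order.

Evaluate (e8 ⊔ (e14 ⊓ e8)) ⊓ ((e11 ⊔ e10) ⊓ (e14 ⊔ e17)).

e11

e14 ∧ e8 = e5
e8 ∨ e5 = e8
e11 ∨ e10 = e13
e14 ∨ e17 = e17
e13 ∧ e17 = e13
e8 ∧ e13 = e11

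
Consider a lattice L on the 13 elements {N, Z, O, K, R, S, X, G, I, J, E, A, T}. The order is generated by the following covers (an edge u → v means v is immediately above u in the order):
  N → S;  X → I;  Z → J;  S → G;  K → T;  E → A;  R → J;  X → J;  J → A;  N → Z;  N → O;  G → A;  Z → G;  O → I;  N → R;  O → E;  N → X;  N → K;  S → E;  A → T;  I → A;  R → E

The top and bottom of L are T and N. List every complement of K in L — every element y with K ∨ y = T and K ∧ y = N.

A, E, G, I, J, O, R, S, X, Z

Need y with K ∨ y = T and K ∧ y = N.
Checking each element gives: A, E, G, I, J, O, R, S, X, Z.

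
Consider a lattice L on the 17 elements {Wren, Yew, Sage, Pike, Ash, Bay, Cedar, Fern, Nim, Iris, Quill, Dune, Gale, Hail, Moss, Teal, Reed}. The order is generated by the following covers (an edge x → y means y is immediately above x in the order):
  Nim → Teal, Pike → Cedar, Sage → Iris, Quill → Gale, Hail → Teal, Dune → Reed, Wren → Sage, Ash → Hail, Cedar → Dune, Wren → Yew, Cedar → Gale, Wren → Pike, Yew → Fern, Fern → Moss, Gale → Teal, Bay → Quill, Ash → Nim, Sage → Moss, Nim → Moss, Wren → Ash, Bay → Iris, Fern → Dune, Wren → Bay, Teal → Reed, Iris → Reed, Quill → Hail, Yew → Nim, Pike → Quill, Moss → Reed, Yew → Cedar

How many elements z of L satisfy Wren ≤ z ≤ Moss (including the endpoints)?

The interval [Wren, Moss] = {Ash, Fern, Moss, Nim, Sage, Wren, Yew}, which has 7 elements.

7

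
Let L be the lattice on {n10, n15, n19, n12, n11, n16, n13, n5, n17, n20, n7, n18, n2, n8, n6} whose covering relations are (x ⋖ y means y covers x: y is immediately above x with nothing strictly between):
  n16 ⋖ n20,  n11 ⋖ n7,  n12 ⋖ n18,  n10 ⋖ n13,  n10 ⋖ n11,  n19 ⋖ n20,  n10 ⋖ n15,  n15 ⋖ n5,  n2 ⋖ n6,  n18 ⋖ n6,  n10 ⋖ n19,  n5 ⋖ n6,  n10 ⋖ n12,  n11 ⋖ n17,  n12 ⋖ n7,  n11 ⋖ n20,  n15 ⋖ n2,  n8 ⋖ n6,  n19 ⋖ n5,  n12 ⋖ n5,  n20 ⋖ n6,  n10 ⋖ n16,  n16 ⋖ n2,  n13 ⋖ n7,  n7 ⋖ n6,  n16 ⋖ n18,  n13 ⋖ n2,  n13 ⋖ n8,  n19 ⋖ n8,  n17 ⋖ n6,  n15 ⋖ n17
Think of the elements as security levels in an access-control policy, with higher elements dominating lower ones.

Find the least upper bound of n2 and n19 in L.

Common upper bounds of {n2, n19}: n6.
The least among these is n6.

n6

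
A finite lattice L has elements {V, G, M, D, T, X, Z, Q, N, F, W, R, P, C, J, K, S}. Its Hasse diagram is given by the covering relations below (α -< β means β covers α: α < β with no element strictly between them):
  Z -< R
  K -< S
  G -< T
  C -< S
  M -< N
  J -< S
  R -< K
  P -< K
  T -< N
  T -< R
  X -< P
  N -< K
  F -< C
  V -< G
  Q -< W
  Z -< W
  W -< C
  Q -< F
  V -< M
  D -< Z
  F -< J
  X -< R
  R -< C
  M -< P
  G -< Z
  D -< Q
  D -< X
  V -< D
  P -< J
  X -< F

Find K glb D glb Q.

Common lower bounds of {K, D, Q}: D, V.
The greatest among these is D.

D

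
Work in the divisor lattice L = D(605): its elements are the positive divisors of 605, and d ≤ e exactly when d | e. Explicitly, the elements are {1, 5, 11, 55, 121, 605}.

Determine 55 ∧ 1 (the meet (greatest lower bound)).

1

Common lower bounds of {55, 1}: 1.
The greatest among these is 1.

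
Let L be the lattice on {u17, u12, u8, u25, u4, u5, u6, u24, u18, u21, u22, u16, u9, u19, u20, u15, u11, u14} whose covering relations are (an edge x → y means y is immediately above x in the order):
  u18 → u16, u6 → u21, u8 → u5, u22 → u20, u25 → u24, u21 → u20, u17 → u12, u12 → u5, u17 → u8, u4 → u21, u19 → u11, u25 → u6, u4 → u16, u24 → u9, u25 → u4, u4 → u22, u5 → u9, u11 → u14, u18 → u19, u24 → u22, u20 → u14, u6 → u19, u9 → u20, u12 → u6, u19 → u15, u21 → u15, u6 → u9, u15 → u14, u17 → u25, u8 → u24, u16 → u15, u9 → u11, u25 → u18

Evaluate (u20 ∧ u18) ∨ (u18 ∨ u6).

u20 ∧ u18 = u25
u18 ∨ u6 = u19
u25 ∨ u19 = u19

u19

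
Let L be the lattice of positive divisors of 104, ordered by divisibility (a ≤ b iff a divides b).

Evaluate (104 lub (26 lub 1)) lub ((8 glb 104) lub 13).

26 ∨ 1 = 26
104 ∨ 26 = 104
8 ∧ 104 = 8
8 ∨ 13 = 104
104 ∨ 104 = 104

104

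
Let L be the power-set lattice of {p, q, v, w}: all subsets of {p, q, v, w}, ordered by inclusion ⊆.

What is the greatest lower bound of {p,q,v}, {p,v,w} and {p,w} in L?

{p}

Under ⊆, meet is intersection: {p,q,v} ∩ {p,v,w} ∩ {p,w} = {p}.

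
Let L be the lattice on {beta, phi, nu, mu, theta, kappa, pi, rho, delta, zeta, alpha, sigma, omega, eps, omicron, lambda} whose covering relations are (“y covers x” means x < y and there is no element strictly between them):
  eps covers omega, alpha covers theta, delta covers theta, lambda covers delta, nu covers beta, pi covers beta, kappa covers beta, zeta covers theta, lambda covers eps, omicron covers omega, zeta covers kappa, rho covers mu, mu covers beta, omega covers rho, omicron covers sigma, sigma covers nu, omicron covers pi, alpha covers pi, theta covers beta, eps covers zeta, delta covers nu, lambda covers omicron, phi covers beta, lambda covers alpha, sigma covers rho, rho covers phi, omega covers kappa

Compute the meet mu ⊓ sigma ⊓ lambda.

Common lower bounds of {mu, sigma, lambda}: beta, mu.
The greatest among these is mu.

mu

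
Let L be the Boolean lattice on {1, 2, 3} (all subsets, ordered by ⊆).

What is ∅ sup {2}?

{2}

Common upper bounds of {∅, {2}}: {1,2,3}, {1,2}, {2,3}, {2}.
The least among these is {2}.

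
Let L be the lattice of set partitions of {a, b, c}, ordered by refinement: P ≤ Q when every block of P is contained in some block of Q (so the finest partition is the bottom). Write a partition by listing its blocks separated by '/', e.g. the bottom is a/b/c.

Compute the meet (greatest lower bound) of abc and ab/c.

ab/c

The meet (common refinement) of abc and ab/c intersects blocks pairwise, giving ab/c.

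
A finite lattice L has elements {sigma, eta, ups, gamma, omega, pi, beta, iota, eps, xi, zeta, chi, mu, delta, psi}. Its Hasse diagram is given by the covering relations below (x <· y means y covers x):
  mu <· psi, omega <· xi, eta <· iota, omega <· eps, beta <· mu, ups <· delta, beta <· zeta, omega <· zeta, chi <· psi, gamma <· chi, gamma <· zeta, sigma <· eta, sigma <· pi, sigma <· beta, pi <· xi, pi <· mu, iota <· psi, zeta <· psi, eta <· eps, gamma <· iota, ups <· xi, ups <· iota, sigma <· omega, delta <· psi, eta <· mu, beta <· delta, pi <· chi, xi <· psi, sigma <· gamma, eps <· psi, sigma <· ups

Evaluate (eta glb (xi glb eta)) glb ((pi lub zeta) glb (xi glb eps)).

sigma

xi ∧ eta = sigma
eta ∧ sigma = sigma
pi ∨ zeta = psi
xi ∧ eps = omega
psi ∧ omega = omega
sigma ∧ omega = sigma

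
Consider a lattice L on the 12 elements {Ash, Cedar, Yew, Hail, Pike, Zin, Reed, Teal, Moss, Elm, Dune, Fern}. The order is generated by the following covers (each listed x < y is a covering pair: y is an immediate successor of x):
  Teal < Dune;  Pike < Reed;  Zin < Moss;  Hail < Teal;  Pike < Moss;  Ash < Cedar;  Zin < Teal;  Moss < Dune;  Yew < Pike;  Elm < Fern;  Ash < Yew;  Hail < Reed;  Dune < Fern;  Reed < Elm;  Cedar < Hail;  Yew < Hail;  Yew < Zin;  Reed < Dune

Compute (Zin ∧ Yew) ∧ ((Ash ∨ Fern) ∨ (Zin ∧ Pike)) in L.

Zin ∧ Yew = Yew
Ash ∨ Fern = Fern
Zin ∧ Pike = Yew
Fern ∨ Yew = Fern
Yew ∧ Fern = Yew

Yew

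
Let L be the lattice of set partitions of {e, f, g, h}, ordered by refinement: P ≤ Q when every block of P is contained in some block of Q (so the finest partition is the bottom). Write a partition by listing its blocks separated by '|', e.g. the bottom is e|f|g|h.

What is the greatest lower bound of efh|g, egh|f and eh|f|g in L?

Common lower bounds of {efh|g, egh|f, eh|f|g}: eh|f|g, e|f|g|h.
The greatest among these is eh|f|g.

eh|f|g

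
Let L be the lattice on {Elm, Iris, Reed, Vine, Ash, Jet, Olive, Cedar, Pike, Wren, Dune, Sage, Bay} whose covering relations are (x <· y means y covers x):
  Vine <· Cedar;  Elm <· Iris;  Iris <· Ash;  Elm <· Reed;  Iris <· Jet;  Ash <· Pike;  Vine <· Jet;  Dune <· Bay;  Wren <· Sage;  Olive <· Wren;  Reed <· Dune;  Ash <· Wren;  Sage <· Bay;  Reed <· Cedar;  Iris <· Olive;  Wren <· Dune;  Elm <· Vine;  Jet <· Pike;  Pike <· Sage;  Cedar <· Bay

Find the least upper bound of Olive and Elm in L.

Common upper bounds of {Olive, Elm}: Bay, Dune, Olive, Sage, Wren.
The least among these is Olive.

Olive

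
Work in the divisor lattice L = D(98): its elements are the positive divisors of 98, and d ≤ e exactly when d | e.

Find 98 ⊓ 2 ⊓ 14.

2

Common lower bounds of {98, 2, 14}: 1, 2.
The greatest among these is 2.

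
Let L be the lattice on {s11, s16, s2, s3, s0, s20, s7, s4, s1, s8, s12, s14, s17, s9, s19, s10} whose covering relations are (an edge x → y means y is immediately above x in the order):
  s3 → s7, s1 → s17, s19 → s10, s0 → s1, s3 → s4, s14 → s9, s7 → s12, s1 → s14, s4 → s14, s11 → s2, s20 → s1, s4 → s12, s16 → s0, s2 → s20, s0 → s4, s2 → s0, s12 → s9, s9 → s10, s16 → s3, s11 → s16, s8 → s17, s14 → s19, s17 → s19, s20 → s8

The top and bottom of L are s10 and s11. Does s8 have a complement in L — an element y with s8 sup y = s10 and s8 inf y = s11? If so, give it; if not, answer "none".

Need y with s8 ∨ y = s10 and s8 ∧ y = s11.
Checking each element gives: s7.

s7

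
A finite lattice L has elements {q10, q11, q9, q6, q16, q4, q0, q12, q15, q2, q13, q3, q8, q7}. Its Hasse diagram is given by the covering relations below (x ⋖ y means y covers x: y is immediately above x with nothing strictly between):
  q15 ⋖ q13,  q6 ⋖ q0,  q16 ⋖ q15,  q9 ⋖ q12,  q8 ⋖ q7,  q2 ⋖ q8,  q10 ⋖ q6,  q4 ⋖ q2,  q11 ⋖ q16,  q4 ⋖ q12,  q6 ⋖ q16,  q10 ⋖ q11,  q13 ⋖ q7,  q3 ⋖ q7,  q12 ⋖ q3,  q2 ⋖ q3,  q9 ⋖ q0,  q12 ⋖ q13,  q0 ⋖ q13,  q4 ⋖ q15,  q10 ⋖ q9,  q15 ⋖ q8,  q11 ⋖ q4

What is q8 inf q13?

q15

Common lower bounds of {q8, q13}: q10, q11, q15, q16, q4, q6.
The greatest among these is q15.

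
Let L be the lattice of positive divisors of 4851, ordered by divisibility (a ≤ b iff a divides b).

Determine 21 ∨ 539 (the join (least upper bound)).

In the divisibility order, the join is the least common multiple: lcm(21, 539) = 1617.

1617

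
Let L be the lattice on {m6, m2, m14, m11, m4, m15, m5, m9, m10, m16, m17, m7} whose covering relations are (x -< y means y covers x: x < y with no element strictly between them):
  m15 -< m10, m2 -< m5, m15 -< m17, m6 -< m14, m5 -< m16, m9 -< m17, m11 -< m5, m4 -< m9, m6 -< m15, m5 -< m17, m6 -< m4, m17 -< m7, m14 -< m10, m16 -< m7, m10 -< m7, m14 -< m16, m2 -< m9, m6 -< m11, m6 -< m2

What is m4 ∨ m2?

m9

Common upper bounds of {m4, m2}: m17, m7, m9.
The least among these is m9.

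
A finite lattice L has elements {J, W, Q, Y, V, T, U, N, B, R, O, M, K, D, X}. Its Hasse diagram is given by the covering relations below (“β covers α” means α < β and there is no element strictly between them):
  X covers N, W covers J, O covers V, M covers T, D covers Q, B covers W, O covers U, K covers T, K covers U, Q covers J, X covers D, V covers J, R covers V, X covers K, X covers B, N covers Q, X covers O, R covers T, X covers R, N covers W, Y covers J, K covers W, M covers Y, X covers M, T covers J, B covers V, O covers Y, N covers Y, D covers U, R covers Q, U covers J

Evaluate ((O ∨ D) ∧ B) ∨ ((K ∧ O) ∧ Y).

O ∨ D = X
X ∧ B = B
K ∧ O = U
U ∧ Y = J
B ∨ J = B

B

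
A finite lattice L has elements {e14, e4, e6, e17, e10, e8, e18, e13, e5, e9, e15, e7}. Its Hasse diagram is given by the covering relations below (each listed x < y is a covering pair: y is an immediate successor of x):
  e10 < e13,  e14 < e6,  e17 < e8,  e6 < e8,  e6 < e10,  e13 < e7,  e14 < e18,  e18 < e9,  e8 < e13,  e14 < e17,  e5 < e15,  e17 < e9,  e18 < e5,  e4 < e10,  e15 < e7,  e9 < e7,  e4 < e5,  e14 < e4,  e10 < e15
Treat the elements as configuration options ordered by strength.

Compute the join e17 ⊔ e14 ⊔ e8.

Common upper bounds of {e17, e14, e8}: e13, e7, e8.
The least among these is e8.

e8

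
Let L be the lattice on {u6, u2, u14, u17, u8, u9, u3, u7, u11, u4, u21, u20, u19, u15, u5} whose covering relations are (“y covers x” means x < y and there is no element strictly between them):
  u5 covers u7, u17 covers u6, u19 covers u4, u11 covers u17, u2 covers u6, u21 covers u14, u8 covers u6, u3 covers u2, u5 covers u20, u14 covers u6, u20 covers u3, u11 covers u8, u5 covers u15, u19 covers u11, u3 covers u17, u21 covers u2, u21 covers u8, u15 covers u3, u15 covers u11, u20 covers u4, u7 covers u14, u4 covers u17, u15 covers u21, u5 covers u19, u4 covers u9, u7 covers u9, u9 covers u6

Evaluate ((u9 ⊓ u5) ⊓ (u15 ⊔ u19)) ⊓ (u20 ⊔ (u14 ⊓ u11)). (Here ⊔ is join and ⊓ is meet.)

u9

u9 ∧ u5 = u9
u15 ∨ u19 = u5
u9 ∧ u5 = u9
u14 ∧ u11 = u6
u20 ∨ u6 = u20
u9 ∧ u20 = u9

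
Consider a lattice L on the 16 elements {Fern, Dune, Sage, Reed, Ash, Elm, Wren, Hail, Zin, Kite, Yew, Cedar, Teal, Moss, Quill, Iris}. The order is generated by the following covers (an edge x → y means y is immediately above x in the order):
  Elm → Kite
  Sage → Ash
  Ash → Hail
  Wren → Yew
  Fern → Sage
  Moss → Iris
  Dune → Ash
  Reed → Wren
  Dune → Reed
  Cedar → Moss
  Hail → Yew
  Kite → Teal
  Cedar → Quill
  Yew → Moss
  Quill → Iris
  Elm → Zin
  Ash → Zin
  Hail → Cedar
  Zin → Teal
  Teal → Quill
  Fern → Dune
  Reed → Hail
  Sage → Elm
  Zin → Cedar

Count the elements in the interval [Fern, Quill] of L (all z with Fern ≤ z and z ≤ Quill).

12

The interval [Fern, Quill] = {Ash, Cedar, Dune, Elm, Fern, Hail, Kite, Quill, Reed, Sage, Teal, Zin}, which has 12 elements.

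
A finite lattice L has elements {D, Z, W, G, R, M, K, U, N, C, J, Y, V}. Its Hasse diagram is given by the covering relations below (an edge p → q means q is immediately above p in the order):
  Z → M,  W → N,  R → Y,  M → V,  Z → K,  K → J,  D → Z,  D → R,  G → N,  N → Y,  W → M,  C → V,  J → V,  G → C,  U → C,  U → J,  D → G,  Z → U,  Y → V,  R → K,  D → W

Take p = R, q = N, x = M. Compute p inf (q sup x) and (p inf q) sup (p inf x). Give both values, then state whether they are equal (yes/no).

q sup x = V, so p inf (q sup x) = R inf V = R.
p inf q = D and p inf x = D, so (p inf q) sup (p inf x) = D sup D = D.
Equal: no.

R; D; no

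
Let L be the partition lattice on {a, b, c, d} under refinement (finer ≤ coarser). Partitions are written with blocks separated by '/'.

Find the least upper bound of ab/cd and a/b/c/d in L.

ab/cd

Common upper bounds of {ab/cd, a/b/c/d}: ab/cd, abcd.
The least among these is ab/cd.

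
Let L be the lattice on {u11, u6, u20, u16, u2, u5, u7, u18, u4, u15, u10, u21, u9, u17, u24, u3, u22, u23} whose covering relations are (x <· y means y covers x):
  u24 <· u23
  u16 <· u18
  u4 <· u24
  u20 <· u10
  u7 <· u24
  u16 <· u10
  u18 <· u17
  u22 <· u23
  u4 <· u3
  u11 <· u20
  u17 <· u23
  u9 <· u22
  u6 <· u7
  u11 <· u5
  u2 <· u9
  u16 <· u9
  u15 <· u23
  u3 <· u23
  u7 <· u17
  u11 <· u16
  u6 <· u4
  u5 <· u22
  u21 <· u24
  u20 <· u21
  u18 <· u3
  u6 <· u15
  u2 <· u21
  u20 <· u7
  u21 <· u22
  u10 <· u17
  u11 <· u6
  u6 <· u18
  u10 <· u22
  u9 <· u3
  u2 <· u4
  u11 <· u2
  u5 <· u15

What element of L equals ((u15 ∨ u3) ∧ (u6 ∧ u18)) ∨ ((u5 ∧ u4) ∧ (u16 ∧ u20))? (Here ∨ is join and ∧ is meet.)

u6

u15 ∨ u3 = u23
u6 ∧ u18 = u6
u23 ∧ u6 = u6
u5 ∧ u4 = u11
u16 ∧ u20 = u11
u11 ∧ u11 = u11
u6 ∨ u11 = u6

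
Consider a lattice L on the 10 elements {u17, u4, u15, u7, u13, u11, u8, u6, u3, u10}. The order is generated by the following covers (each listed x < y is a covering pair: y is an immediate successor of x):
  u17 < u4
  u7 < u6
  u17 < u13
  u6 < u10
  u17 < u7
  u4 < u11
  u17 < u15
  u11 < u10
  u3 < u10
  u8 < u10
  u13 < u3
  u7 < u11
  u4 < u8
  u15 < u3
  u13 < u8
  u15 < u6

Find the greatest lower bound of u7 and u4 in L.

Common lower bounds of {u7, u4}: u17.
The greatest among these is u17.

u17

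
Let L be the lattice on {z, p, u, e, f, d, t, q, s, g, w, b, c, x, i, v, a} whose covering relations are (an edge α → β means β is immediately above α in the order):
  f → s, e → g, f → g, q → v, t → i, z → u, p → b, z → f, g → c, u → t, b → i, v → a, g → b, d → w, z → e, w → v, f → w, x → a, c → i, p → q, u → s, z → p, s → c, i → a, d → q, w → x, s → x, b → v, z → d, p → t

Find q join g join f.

v

Common upper bounds of {q, g, f}: a, v.
The least among these is v.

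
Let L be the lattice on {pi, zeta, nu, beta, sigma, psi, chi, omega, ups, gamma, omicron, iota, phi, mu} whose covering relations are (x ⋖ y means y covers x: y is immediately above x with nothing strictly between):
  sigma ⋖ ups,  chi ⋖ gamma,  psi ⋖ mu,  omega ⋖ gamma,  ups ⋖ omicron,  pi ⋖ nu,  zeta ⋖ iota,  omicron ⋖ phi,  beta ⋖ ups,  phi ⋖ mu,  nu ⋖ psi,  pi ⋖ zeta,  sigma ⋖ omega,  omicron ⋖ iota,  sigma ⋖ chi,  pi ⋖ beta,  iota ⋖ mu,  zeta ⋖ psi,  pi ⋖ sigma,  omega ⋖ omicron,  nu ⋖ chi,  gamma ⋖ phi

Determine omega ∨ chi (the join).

Common upper bounds of {omega, chi}: gamma, mu, phi.
The least among these is gamma.

gamma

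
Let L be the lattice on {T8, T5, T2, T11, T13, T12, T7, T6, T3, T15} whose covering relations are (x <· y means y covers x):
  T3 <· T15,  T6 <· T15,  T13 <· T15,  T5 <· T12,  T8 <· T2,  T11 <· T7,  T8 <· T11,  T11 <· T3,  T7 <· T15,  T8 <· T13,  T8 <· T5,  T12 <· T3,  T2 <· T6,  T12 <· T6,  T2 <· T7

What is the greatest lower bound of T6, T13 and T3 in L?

Common lower bounds of {T6, T13, T3}: T8.
The greatest among these is T8.

T8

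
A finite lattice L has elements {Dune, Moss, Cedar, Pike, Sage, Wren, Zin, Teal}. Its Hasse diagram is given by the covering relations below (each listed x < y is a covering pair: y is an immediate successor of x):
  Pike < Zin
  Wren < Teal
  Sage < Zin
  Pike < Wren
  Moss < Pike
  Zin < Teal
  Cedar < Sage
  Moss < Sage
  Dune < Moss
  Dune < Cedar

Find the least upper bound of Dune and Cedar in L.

Cedar

Common upper bounds of {Dune, Cedar}: Cedar, Sage, Teal, Zin.
The least among these is Cedar.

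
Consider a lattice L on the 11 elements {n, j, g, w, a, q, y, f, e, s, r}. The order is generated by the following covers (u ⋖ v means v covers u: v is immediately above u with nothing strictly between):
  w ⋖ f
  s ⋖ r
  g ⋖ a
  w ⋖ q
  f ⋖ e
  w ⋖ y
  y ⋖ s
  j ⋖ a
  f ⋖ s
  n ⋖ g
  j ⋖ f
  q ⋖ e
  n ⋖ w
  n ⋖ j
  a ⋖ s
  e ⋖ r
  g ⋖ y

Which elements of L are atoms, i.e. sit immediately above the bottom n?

g, j, w

The atoms are exactly the elements that cover n: g, j, w.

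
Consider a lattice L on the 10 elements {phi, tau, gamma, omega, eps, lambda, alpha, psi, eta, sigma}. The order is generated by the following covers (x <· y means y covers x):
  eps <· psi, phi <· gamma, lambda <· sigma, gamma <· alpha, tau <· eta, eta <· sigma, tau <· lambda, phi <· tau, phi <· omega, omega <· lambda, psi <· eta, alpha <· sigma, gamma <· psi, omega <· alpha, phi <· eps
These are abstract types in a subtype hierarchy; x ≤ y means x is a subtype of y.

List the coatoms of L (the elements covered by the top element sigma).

alpha, eta, lambda

The coatoms are exactly the elements covered by sigma: alpha, eta, lambda.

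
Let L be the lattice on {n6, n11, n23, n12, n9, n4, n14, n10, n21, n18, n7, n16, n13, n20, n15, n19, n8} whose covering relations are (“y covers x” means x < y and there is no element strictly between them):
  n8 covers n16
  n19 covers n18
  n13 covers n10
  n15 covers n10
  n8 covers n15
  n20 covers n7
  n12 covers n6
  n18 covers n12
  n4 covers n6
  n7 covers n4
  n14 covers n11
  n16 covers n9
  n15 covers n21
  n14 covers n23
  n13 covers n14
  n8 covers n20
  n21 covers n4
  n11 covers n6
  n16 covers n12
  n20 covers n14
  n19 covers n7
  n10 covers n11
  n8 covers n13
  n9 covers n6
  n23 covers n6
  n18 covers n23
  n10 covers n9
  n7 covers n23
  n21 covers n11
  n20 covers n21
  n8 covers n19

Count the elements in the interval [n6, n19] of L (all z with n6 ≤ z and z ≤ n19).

7

The interval [n6, n19] = {n12, n18, n19, n23, n4, n6, n7}, which has 7 elements.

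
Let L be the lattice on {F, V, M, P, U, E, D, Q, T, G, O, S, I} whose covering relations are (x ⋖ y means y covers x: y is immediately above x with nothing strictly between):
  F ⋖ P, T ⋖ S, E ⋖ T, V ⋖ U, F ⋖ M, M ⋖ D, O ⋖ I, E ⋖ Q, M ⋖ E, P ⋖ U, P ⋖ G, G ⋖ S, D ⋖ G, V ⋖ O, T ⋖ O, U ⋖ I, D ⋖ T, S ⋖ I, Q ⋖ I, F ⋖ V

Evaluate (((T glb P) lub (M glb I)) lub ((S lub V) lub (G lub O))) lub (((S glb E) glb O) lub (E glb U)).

T ∧ P = F
M ∧ I = M
F ∨ M = M
S ∨ V = I
G ∨ O = I
I ∨ I = I
M ∨ I = I
S ∧ E = E
E ∧ O = E
E ∧ U = F
E ∨ F = E
I ∨ E = I

I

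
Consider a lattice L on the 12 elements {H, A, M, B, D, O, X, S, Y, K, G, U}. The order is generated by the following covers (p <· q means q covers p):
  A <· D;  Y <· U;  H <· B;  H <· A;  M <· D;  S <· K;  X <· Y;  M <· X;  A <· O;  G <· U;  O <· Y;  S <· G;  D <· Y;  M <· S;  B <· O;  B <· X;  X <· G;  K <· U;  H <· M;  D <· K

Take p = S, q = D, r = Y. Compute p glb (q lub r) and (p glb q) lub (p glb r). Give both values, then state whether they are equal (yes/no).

q lub r = Y, so p glb (q lub r) = S glb Y = M.
p glb q = M and p glb r = M, so (p glb q) lub (p glb r) = M lub M = M.
Equal: yes.

M; M; yes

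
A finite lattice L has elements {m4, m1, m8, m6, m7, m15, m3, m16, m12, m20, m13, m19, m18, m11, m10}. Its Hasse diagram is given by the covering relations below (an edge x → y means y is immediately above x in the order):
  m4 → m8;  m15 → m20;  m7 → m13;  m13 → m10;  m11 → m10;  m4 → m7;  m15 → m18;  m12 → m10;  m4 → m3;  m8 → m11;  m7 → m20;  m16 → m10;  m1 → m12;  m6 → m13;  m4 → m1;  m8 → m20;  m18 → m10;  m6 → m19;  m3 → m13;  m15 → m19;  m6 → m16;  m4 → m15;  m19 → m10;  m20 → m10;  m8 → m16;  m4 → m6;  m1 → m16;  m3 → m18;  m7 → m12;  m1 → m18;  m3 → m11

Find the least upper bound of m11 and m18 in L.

Common upper bounds of {m11, m18}: m10.
The least among these is m10.

m10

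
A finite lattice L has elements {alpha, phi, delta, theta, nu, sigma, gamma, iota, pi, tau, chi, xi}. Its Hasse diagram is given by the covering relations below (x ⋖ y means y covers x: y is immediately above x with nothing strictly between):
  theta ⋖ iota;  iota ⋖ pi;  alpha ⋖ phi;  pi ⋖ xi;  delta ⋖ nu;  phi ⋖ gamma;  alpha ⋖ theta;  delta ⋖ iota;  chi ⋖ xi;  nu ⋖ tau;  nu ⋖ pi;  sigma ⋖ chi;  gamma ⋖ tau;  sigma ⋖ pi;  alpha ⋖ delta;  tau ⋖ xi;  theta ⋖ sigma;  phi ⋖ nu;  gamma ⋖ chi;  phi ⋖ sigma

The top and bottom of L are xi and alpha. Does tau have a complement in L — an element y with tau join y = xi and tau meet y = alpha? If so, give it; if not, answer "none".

theta

Need y with tau ∨ y = xi and tau ∧ y = alpha.
Checking each element gives: theta.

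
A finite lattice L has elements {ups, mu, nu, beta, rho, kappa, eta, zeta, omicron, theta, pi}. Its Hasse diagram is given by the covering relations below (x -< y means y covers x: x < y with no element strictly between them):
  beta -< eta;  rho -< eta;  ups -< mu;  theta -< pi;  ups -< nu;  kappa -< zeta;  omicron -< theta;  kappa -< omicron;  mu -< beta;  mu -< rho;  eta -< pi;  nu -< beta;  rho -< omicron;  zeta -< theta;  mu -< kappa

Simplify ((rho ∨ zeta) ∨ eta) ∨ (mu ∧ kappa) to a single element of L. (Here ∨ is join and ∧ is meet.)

pi

rho ∨ zeta = theta
theta ∨ eta = pi
mu ∧ kappa = mu
pi ∨ mu = pi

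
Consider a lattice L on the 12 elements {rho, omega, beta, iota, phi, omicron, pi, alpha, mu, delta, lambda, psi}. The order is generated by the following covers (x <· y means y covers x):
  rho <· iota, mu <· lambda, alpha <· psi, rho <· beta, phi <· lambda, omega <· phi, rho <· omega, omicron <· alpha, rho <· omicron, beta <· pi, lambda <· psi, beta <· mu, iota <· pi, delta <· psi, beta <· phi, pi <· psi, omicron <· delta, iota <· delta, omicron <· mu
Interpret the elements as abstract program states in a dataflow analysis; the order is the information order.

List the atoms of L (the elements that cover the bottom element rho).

beta, iota, omega, omicron

The atoms are exactly the elements that cover rho: beta, iota, omega, omicron.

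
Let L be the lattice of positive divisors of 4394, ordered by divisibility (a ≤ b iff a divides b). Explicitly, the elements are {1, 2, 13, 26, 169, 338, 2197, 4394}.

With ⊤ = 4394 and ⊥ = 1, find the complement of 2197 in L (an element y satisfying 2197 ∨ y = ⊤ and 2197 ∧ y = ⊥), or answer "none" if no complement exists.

2

Need y with 2197 ∨ y = 4394 and 2197 ∧ y = 1.
Checking each element gives: 2.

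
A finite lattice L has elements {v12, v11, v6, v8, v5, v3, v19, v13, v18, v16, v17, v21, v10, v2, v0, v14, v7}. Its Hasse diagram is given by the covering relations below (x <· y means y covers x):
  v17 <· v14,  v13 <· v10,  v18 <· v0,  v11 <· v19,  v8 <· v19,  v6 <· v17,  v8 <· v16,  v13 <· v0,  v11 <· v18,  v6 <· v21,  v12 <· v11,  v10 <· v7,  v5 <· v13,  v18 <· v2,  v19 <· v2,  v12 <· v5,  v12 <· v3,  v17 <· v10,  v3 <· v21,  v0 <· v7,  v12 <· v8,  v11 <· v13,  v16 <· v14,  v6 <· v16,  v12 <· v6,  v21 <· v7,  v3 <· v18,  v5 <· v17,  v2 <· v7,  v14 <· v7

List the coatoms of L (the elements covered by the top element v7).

v0, v10, v14, v2, v21

The coatoms are exactly the elements covered by v7: v0, v10, v14, v2, v21.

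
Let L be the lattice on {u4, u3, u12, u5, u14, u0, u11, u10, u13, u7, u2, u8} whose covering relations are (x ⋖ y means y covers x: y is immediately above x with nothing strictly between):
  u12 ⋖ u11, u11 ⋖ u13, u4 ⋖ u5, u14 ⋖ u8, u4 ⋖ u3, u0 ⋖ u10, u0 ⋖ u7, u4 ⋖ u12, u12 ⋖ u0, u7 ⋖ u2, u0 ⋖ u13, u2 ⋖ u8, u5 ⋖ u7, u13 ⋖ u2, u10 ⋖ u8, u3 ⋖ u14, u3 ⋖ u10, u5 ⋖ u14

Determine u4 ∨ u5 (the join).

u5

Common upper bounds of {u4, u5}: u14, u2, u5, u7, u8.
The least among these is u5.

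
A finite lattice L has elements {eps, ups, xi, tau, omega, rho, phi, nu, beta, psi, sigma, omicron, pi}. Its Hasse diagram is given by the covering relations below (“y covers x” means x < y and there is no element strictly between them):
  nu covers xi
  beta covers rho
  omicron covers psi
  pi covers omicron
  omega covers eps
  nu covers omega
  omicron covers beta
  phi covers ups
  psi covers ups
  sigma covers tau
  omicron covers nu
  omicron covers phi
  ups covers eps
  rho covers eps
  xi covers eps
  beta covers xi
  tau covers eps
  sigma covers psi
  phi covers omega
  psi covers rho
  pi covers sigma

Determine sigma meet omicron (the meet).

psi

Common lower bounds of {sigma, omicron}: eps, psi, rho, ups.
The greatest among these is psi.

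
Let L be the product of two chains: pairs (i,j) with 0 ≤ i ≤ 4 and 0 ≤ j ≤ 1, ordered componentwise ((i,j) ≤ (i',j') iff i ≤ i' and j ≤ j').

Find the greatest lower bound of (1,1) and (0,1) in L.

(0,1)

Common lower bounds of {(1,1), (0,1)}: (0,0), (0,1).
The greatest among these is (0,1).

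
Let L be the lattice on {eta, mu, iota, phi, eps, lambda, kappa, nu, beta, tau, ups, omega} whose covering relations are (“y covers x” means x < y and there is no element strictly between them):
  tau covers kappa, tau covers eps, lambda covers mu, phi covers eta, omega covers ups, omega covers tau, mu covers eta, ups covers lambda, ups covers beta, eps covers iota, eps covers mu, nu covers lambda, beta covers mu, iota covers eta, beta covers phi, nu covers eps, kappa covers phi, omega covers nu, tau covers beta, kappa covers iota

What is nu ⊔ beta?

omega

Common upper bounds of {nu, beta}: omega.
The least among these is omega.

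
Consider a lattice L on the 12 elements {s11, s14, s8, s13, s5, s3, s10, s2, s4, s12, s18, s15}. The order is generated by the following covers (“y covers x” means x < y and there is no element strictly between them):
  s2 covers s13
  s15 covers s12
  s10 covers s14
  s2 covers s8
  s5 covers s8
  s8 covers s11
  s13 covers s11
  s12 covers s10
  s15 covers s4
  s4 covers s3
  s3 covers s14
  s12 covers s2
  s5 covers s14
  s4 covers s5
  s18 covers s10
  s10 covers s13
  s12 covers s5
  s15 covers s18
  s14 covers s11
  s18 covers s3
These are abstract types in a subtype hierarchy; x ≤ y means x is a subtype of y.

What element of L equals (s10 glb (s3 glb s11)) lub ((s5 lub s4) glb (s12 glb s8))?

s8

s3 ∧ s11 = s11
s10 ∧ s11 = s11
s5 ∨ s4 = s4
s12 ∧ s8 = s8
s4 ∧ s8 = s8
s11 ∨ s8 = s8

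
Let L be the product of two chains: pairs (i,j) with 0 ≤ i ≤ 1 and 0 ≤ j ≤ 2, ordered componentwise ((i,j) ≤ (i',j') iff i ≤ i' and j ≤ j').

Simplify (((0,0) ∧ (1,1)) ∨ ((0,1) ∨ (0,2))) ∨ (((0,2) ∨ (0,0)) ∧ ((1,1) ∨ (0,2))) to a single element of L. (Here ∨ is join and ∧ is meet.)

(0,0) ∧ (1,1) = (0,0)
(0,1) ∨ (0,2) = (0,2)
(0,0) ∨ (0,2) = (0,2)
(0,2) ∨ (0,0) = (0,2)
(1,1) ∨ (0,2) = (1,2)
(0,2) ∧ (1,2) = (0,2)
(0,2) ∨ (0,2) = (0,2)

(0,2)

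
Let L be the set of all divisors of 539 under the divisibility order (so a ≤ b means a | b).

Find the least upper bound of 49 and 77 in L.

539

In the divisibility order, the join is the least common multiple: lcm(49, 77) = 539.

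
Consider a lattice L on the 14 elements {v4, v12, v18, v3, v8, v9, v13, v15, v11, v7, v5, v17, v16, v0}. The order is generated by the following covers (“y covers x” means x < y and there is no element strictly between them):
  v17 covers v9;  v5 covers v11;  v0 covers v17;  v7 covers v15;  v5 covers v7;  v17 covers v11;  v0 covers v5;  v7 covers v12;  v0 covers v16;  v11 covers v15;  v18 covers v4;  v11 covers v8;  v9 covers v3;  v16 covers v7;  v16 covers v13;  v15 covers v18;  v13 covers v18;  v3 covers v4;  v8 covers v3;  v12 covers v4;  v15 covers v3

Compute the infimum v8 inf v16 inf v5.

Common lower bounds of {v8, v16, v5}: v3, v4.
The greatest among these is v3.

v3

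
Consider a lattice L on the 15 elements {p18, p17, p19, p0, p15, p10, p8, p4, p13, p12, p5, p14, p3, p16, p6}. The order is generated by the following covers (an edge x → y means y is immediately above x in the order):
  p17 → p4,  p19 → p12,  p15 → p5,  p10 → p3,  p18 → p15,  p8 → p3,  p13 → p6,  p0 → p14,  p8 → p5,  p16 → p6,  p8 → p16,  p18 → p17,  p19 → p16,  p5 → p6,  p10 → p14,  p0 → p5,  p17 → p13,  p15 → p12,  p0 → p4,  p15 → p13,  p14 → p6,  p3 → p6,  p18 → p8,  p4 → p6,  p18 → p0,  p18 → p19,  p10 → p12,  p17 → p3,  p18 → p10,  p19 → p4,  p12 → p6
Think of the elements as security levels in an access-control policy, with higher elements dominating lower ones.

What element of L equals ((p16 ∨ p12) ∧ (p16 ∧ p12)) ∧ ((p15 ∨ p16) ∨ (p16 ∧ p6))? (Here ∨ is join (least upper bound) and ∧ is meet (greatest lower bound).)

p16 ∨ p12 = p6
p16 ∧ p12 = p19
p6 ∧ p19 = p19
p15 ∨ p16 = p6
p16 ∧ p6 = p16
p6 ∨ p16 = p6
p19 ∧ p6 = p19

p19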